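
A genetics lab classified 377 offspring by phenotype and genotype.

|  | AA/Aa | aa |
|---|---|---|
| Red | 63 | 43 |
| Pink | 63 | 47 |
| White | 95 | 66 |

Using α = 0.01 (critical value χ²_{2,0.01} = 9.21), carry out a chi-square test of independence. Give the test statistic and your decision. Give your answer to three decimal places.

0.121; fail to reject H₀

Row totals: 106, 110, 161. Column totals: 221, 156. Grand total N = 377.
Expected counts (row total × column total / N):
  Red, AA/Aa: 106×221/377 = 62.1379
  Red, aa: 106×156/377 = 43.8621
  Pink, AA/Aa: 110×221/377 = 64.4828
  Pink, aa: 110×156/377 = 45.5172
  White, AA/Aa: 161×221/377 = 94.3793
  White, aa: 161×156/377 = 66.6207
Contributions (O − E)²/E:
  (63 − 62.1379)²/62.1379 = 0.0120
  (43 − 43.8621)²/43.8621 = 0.0169
  (63 − 64.4828)²/64.4828 = 0.0341
  (47 − 45.5172)²/45.5172 = 0.0483
  (95 − 94.3793)²/94.3793 = 0.0041
  (66 − 66.6207)²/66.6207 = 0.0058
χ² = 0.0120 + 0.0169 + 0.0341 + 0.0483 + 0.0041 + 0.0058 = 0.121
df = (3−1)(2−1) = 2. Since 0.121 < 9.21, fail to reject the null hypothesis of independence at α = 0.01.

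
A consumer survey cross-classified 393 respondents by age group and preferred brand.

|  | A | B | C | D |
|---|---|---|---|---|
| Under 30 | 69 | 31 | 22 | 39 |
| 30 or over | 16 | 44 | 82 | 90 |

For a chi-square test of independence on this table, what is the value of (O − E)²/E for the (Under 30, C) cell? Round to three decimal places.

Row total (Under 30) = 161; column total (C) = 104; N = 393.
Expected count E = 161 × 104 / 393 = 42.6056.
Contribution = (O − E)²/E = (22 − 42.6056)² / 42.6056 = 9.966.

9.966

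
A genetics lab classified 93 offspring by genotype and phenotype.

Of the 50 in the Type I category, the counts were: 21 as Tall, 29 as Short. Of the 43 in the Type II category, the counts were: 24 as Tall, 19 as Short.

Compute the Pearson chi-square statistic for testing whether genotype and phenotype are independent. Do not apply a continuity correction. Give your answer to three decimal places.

Row totals: 50, 43. Column totals: 45, 48. Grand total N = 93.
Expected counts (row total × column total / N):
  Type I, Tall: 50×45/93 = 24.1935
  Type I, Short: 50×48/93 = 25.8065
  Type II, Tall: 43×45/93 = 20.8065
  Type II, Short: 43×48/93 = 22.1935
Contributions (O − E)²/E:
  (21 − 24.1935)²/24.1935 = 0.4215
  (29 − 25.8065)²/25.8065 = 0.3952
  (24 − 20.8065)²/20.8065 = 0.4902
  (19 − 22.1935)²/22.1935 = 0.4595
χ² = 0.4215 + 0.3952 + 0.4902 + 0.4595 = 1.766

1.766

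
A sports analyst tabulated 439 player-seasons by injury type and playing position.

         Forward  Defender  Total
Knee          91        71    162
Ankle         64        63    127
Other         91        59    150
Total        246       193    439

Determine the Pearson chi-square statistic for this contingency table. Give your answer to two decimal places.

Grand total N = 439.
Expected counts (row total × column total / N):
  Knee, Forward: 162×246/439 = 90.779
  Knee, Defender: 162×193/439 = 71.221
  Ankle, Forward: 127×246/439 = 71.166
  Ankle, Defender: 127×193/439 = 55.834
  Other, Forward: 150×246/439 = 84.055
  Other, Defender: 150×193/439 = 65.945
Contributions (O − E)²/E:
  (91 − 90.779)²/90.779 = 0.0005
  (71 − 71.221)²/71.221 = 0.0007
  (64 − 71.166)²/71.166 = 0.7216
  (63 − 55.834)²/55.834 = 0.9197
  (91 − 84.055)²/84.055 = 0.5738
  (59 − 65.945)²/65.945 = 0.7314
χ² = 0.0005 + 0.0007 + 0.7216 + 0.9197 + 0.5738 + 0.7314 = 2.95

2.95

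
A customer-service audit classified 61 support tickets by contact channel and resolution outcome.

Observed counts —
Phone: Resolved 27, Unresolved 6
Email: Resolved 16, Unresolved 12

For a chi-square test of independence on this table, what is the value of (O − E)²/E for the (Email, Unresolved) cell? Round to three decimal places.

1.691

Row total (Email) = 28; column total (Unresolved) = 18; N = 61.
Expected count E = 28 × 18 / 61 = 8.2623.
Contribution = (O − E)²/E = (12 − 8.2623)² / 8.2623 = 1.691.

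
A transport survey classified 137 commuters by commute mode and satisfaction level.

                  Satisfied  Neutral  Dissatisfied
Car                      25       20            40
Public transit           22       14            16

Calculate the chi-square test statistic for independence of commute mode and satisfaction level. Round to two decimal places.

Row totals: 85, 52. Column totals: 47, 34, 56. Grand total N = 137.
Expected counts (row total × column total / N):
  Car, Satisfied: 85×47/137 = 29.161
  Car, Neutral: 85×34/137 = 21.095
  Car, Dissatisfied: 85×56/137 = 34.745
  Public transit, Satisfied: 52×47/137 = 17.839
  Public transit, Neutral: 52×34/137 = 12.905
  Public transit, Dissatisfied: 52×56/137 = 21.255
Contributions (O − E)²/E:
  (25 − 29.161)²/29.161 = 0.5937
  (20 − 21.095)²/21.095 = 0.0568
  (40 − 34.745)²/34.745 = 0.7948
  (22 − 17.839)²/17.839 = 0.9706
  (14 − 12.905)²/12.905 = 0.0929
  (16 − 21.255)²/21.255 = 1.2992
χ² = 0.5937 + 0.0568 + 0.7948 + 0.9706 + 0.0929 + 1.2992 = 3.81

3.81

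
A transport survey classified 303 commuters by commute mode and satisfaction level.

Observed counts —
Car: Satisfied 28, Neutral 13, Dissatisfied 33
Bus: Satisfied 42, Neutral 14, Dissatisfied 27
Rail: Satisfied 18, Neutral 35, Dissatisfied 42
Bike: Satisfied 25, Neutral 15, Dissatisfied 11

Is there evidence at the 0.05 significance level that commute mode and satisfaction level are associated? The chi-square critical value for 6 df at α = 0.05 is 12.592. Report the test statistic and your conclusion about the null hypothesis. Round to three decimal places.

29.947; reject H₀

Row totals: 74, 83, 95, 51. Column totals: 113, 77, 113. Grand total N = 303.
Expected counts (row total × column total / N):
  Car, Satisfied: 74×113/303 = 27.5974
  Car, Neutral: 74×77/303 = 18.8053
  Car, Dissatisfied: 74×113/303 = 27.5974
  Bus, Satisfied: 83×113/303 = 30.9538
  Bus, Neutral: 83×77/303 = 21.0924
  Bus, Dissatisfied: 83×113/303 = 30.9538
  Rail, Satisfied: 95×113/303 = 35.4290
  Rail, Neutral: 95×77/303 = 24.1419
  Rail, Dissatisfied: 95×113/303 = 35.4290
  Bike, Satisfied: 51×113/303 = 19.0198
  Bike, Neutral: 51×77/303 = 12.9604
  Bike, Dissatisfied: 51×113/303 = 19.0198
Contributions (O − E)²/E:
  (28 − 27.5974)²/27.5974 = 0.0059
  (13 − 18.8053)²/18.8053 = 1.7921
  (33 − 27.5974)²/27.5974 = 1.0576
  (42 − 30.9538)²/30.9538 = 3.9420
  (14 − 21.0924)²/21.0924 = 2.3848
  (27 − 30.9538)²/30.9538 = 0.5050
  (18 − 35.4290)²/35.4290 = 8.5741
  (35 − 24.1419)²/24.1419 = 4.8836
  (42 − 35.4290)²/35.4290 = 1.2187
  (25 − 19.0198)²/19.0198 = 1.8803
  (15 − 12.9604)²/12.9604 = 0.3210
  (11 − 19.0198)²/19.0198 = 3.3816
χ² = 0.0059 + 1.7921 + 1.0576 + 3.9420 + 2.3848 + 0.5050 + 8.5741 + 4.8836 + 1.2187 + 1.8803 + 0.3210 + 3.3816 = 29.947
df = (4−1)(3−1) = 6. Since 29.947 > 12.592, reject the null hypothesis of independence at α = 0.05.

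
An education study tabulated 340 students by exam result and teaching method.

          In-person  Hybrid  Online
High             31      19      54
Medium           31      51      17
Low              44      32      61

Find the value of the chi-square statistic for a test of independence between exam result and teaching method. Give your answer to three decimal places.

39.862

Row totals: 104, 99, 137. Column totals: 106, 102, 132. Grand total N = 340.
Expected counts (row total × column total / N):
  High, In-person: 104×106/340 = 32.4235
  High, Hybrid: 104×102/340 = 31.2000
  High, Online: 104×132/340 = 40.3765
  Medium, In-person: 99×106/340 = 30.8647
  Medium, Hybrid: 99×102/340 = 29.7000
  Medium, Online: 99×132/340 = 38.4353
  Low, In-person: 137×106/340 = 42.7118
  Low, Hybrid: 137×102/340 = 41.1000
  Low, Online: 137×132/340 = 53.1882
Contributions (O − E)²/E:
  (31 − 32.4235)²/32.4235 = 0.0625
  (19 − 31.2000)²/31.2000 = 4.7705
  (54 − 40.3765)²/40.3765 = 4.5967
  (31 − 30.8647)²/30.8647 = 0.0006
  (51 − 29.7000)²/29.7000 = 15.2758
  (17 − 38.4353)²/38.4353 = 11.9544
  (44 − 42.7118)²/42.7118 = 0.0389
  (32 − 41.1000)²/41.1000 = 2.0148
  (61 − 53.1882)²/53.1882 = 1.1473
χ² = 0.0625 + 4.7705 + 4.5967 + 0.0006 + 15.2758 + 11.9544 + 0.0389 + 2.0148 + 1.1473 = 39.862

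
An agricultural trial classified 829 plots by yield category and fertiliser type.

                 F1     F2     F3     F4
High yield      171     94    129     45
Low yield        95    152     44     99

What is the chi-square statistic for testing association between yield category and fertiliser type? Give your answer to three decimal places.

94.837

Row totals: 439, 390. Column totals: 266, 246, 173, 144. Grand total N = 829.
Expected counts (row total × column total / N):
  High yield, F1: 439×266/829 = 140.8613
  High yield, F2: 439×246/829 = 130.2702
  High yield, F3: 439×173/829 = 91.6128
  High yield, F4: 439×144/829 = 76.2557
  Low yield, F1: 390×266/829 = 125.1387
  Low yield, F2: 390×246/829 = 115.7298
  Low yield, F3: 390×173/829 = 81.3872
  Low yield, F4: 390×144/829 = 67.7443
Contributions (O − E)²/E:
  (171 − 140.8613)²/140.8613 = 6.4485
  (94 − 130.2702)²/130.2702 = 10.0985
  (129 − 91.6128)²/91.6128 = 15.2577
  (45 − 76.2557)²/76.2557 = 12.8111
  (95 − 125.1387)²/125.1387 = 7.2587
  (152 − 115.7298)²/115.7298 = 11.3672
  (44 − 81.3872)²/81.3872 = 17.1747
  (99 − 67.7443)²/67.7443 = 14.4207
χ² = 6.4485 + 10.0985 + 15.2577 + 12.8111 + 7.2587 + 11.3672 + 17.1747 + 14.4207 = 94.837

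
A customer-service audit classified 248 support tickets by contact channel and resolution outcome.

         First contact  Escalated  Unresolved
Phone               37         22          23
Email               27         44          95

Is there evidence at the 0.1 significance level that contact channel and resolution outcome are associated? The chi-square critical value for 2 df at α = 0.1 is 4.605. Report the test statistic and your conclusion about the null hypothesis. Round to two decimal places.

Row totals: 82, 166. Column totals: 64, 66, 118. Grand total N = 248.
Expected counts (row total × column total / N):
  Phone, First contact: 82×64/248 = 21.1613
  Phone, Escalated: 82×66/248 = 21.8226
  Phone, Unresolved: 82×118/248 = 39.0161
  Email, First contact: 166×64/248 = 42.8387
  Email, Escalated: 166×66/248 = 44.1774
  Email, Unresolved: 166×118/248 = 78.9839
Contributions (O − E)²/E:
  (37 − 21.1613)²/21.1613 = 11.8549
  (22 − 21.8226)²/21.8226 = 0.0014
  (23 − 39.0161)²/39.0161 = 6.5746
  (27 − 42.8387)²/42.8387 = 5.8560
  (44 − 44.1774)²/44.1774 = 0.0007
  (95 − 78.9839)²/78.9839 = 3.2477
χ² = 11.8549 + 0.0014 + 6.5746 + 5.8560 + 0.0007 + 3.2477 = 27.54
df = (2−1)(3−1) = 2. Since 27.54 > 4.605, reject the null hypothesis of independence at α = 0.1.

27.54; reject H₀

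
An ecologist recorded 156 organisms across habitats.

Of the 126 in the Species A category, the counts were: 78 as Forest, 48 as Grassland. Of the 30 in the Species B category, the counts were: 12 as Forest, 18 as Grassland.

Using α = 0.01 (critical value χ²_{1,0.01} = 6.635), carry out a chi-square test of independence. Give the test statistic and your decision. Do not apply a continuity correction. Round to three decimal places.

Row totals: 126, 30. Column totals: 90, 66. Grand total N = 156.
Expected counts (row total × column total / N):
  Species A, Forest: 126×90/156 = 72.6923
  Species A, Grassland: 126×66/156 = 53.3077
  Species B, Forest: 30×90/156 = 17.3077
  Species B, Grassland: 30×66/156 = 12.6923
Contributions (O − E)²/E:
  (78 − 72.6923)²/72.6923 = 0.3875
  (48 − 53.3077)²/53.3077 = 0.5285
  (12 − 17.3077)²/17.3077 = 1.6277
  (18 − 12.6923)²/12.6923 = 2.2196
χ² = 0.3875 + 0.5285 + 1.6277 + 2.2196 = 4.763
df = (2−1)(2−1) = 1. Since 4.763 < 6.635, fail to reject the null hypothesis of independence at α = 0.01.

4.763; fail to reject H₀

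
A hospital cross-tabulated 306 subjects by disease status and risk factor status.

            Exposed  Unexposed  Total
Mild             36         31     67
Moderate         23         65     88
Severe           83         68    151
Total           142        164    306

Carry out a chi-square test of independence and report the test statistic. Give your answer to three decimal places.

20.433

Grand total N = 306.
Expected counts (row total × column total / N):
  Mild, Exposed: 67×142/306 = 31.0915
  Mild, Unexposed: 67×164/306 = 35.9085
  Moderate, Exposed: 88×142/306 = 40.8366
  Moderate, Unexposed: 88×164/306 = 47.1634
  Severe, Exposed: 151×142/306 = 70.0719
  Severe, Unexposed: 151×164/306 = 80.9281
Contributions (O − E)²/E:
  (36 − 31.0915)²/31.0915 = 0.7749
  (31 − 35.9085)²/35.9085 = 0.6710
  (23 − 40.8366)²/40.8366 = 7.7907
  (65 − 47.1634)²/47.1634 = 6.7456
  (83 − 70.0719)²/70.0719 = 2.3852
  (68 − 80.9281)²/80.9281 = 2.0652
χ² = 0.7749 + 0.6710 + 7.7907 + 6.7456 + 2.3852 + 2.0652 = 20.433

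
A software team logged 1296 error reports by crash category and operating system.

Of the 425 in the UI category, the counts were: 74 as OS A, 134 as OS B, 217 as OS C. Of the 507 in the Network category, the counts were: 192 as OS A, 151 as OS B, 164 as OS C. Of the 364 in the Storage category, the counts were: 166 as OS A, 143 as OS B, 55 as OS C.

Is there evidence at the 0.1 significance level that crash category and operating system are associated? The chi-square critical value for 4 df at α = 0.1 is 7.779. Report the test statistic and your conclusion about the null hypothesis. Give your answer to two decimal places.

Row totals: 425, 507, 364. Column totals: 432, 428, 436. Grand total N = 1296.
Expected counts (row total × column total / N):
  UI, OS A: 425×432/1296 = 141.667
  UI, OS B: 425×428/1296 = 140.355
  UI, OS C: 425×436/1296 = 142.978
  Network, OS A: 507×432/1296 = 169.000
  Network, OS B: 507×428/1296 = 167.435
  Network, OS C: 507×436/1296 = 170.565
  Storage, OS A: 364×432/1296 = 121.333
  Storage, OS B: 364×428/1296 = 120.210
  Storage, OS C: 364×436/1296 = 122.457
Contributions (O − E)²/E:
  (74 − 141.667)²/141.667 = 32.3210
  (134 − 140.355)²/140.355 = 0.2877
  (217 − 142.978)²/142.978 = 38.3224
  (192 − 169.000)²/169.000 = 3.1302
  (151 − 167.435)²/167.435 = 1.6132
  (164 − 170.565)²/170.565 = 0.2527
  (166 − 121.333)²/121.333 = 16.4435
  (143 − 120.210)²/120.210 = 4.3206
  (55 − 122.457)²/122.457 = 37.1595
χ² = 32.3210 + 0.2877 + 38.3224 + 3.1302 + 1.6132 + 0.2527 + 16.4435 + 4.3206 + 37.1595 = 133.85
df = (3−1)(3−1) = 4. Since 133.85 > 7.779, reject the null hypothesis of independence at α = 0.1.

133.85; reject H₀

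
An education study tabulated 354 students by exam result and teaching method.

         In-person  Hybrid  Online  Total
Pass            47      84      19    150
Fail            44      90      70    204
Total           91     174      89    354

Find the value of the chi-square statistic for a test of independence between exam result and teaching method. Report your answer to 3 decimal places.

21.801

Grand total N = 354.
Expected counts (row total × column total / N):
  Pass, In-person: 150×91/354 = 38.5593
  Pass, Hybrid: 150×174/354 = 73.7288
  Pass, Online: 150×89/354 = 37.7119
  Fail, In-person: 204×91/354 = 52.4407
  Fail, Hybrid: 204×174/354 = 100.2712
  Fail, Online: 204×89/354 = 51.2881
Contributions (O − E)²/E:
  (47 − 38.5593)²/38.5593 = 1.8477
  (84 − 73.7288)²/73.7288 = 1.4309
  (19 − 37.7119)²/37.7119 = 9.2845
  (44 − 52.4407)²/52.4407 = 1.3586
  (90 − 100.2712)²/100.2712 = 1.0521
  (70 − 51.2881)²/51.2881 = 6.8268
χ² = 1.8477 + 1.4309 + 9.2845 + 1.3586 + 1.0521 + 6.8268 = 21.801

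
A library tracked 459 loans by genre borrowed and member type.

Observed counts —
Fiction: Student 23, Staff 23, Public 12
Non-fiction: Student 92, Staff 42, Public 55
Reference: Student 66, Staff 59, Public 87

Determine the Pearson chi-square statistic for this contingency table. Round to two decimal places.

Row totals: 58, 189, 212. Column totals: 181, 124, 154. Grand total N = 459.
Expected counts (row total × column total / N):
  Fiction, Student: 58×181/459 = 22.871
  Fiction, Staff: 58×124/459 = 15.669
  Fiction, Public: 58×154/459 = 19.460
  Non-fiction, Student: 189×181/459 = 74.529
  Non-fiction, Staff: 189×124/459 = 51.059
  Non-fiction, Public: 189×154/459 = 63.412
  Reference, Student: 212×181/459 = 83.599
  Reference, Staff: 212×124/459 = 57.272
  Reference, Public: 212×154/459 = 71.129
Contributions (O − E)²/E:
  (23 − 22.871)²/22.871 = 0.0007
  (23 − 15.669)²/15.669 = 3.4299
  (12 − 19.460)²/19.460 = 2.8598
  (92 − 74.529)²/74.529 = 4.0955
  (42 − 51.059)²/51.059 = 1.6073
  (55 − 63.412)²/63.412 = 1.1159
  (66 − 83.599)²/83.599 = 3.7049
  (59 − 57.272)²/57.272 = 0.0521
  (87 − 71.129)²/71.129 = 3.5413
χ² = 0.0007 + 3.4299 + 2.8598 + 4.0955 + 1.6073 + 1.1159 + 3.7049 + 0.0521 + 3.5413 = 20.41

20.41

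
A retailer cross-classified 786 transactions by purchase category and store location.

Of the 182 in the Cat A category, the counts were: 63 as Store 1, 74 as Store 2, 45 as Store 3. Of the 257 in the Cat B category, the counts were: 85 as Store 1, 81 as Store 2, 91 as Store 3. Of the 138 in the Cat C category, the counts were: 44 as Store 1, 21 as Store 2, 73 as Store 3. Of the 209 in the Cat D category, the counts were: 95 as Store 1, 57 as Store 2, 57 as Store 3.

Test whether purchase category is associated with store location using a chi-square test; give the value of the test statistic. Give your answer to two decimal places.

46.37

Row totals: 182, 257, 138, 209. Column totals: 287, 233, 266. Grand total N = 786.
Expected counts (row total × column total / N):
  Cat A, Store 1: 182×287/786 = 66.455
  Cat A, Store 2: 182×233/786 = 53.952
  Cat A, Store 3: 182×266/786 = 61.593
  Cat B, Store 1: 257×287/786 = 93.841
  Cat B, Store 2: 257×233/786 = 76.184
  Cat B, Store 3: 257×266/786 = 86.975
  Cat C, Store 1: 138×287/786 = 50.389
  Cat C, Store 2: 138×233/786 = 40.908
  Cat C, Store 3: 138×266/786 = 46.702
  Cat D, Store 1: 209×287/786 = 76.314
  Cat D, Store 2: 209×233/786 = 61.955
  Cat D, Store 3: 209×266/786 = 70.730
Contributions (O − E)²/E:
  (63 − 66.455)²/66.455 = 0.1796
  (74 − 53.952)²/53.952 = 7.4496
  (45 − 61.593)²/61.593 = 4.4701
  (85 − 93.841)²/93.841 = 0.8329
  (81 − 76.184)²/76.184 = 0.3044
  (91 − 86.975)²/86.975 = 0.1863
  (44 − 50.389)²/50.389 = 0.8101
  (21 − 40.908)²/40.908 = 9.6883
  (73 − 46.702)²/46.702 = 14.8085
  (95 − 76.314)²/76.314 = 4.5754
  (57 − 61.955)²/61.955 = 0.3963
  (57 − 70.730)²/70.730 = 2.6652
χ² = 0.1796 + 7.4496 + 4.4701 + 0.8329 + 0.3044 + 0.1863 + 0.8101 + 9.6883 + 14.8085 + 4.5754 + 0.3963 + 2.6652 = 46.37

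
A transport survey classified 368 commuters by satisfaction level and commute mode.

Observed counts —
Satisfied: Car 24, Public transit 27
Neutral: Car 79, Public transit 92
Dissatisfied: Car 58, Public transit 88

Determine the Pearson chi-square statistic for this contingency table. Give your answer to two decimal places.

1.60

Row totals: 51, 171, 146. Column totals: 161, 207. Grand total N = 368.
Expected counts (row total × column total / N):
  Satisfied, Car: 51×161/368 = 22.312
  Satisfied, Public transit: 51×207/368 = 28.688
  Neutral, Car: 171×161/368 = 74.812
  Neutral, Public transit: 171×207/368 = 96.188
  Dissatisfied, Car: 146×161/368 = 63.875
  Dissatisfied, Public transit: 146×207/368 = 82.125
Contributions (O − E)²/E:
  (24 − 22.312)²/22.312 = 0.1277
  (27 − 28.688)²/28.688 = 0.0993
  (79 − 74.812)²/74.812 = 0.2344
  (92 − 96.188)²/96.188 = 0.1823
  (58 − 63.875)²/63.875 = 0.5404
  (88 − 82.125)²/82.125 = 0.4203
χ² = 0.1277 + 0.0993 + 0.2344 + 0.1823 + 0.5404 + 0.4203 = 1.60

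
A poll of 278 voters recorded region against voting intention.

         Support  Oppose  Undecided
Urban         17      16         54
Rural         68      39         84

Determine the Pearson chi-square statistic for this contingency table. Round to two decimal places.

Row totals: 87, 191. Column totals: 85, 55, 138. Grand total N = 278.
Expected counts (row total × column total / N):
  Urban, Support: 87×85/278 = 26.601
  Urban, Oppose: 87×55/278 = 17.212
  Urban, Undecided: 87×138/278 = 43.187
  Rural, Support: 191×85/278 = 58.399
  Rural, Oppose: 191×55/278 = 37.788
  Rural, Undecided: 191×138/278 = 94.813
Contributions (O − E)²/E:
  (17 − 26.601)²/26.601 = 3.4653
  (16 − 17.212)²/17.212 = 0.0853
  (54 − 43.187)²/43.187 = 2.7073
  (68 − 58.399)²/58.399 = 1.5784
  (39 − 37.788)²/37.788 = 0.0389
  (84 − 94.813)²/94.813 = 1.2332
χ² = 3.4653 + 0.0853 + 2.7073 + 1.5784 + 0.0389 + 1.2332 = 9.11

9.11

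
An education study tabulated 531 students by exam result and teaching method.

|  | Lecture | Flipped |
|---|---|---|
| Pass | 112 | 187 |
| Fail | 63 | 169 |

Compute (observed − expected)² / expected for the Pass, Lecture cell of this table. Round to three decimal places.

1.838

Row total (Pass) = 299; column total (Lecture) = 175; N = 531.
Expected count E = 299 × 175 / 531 = 98.5405.
Contribution = (O − E)²/E = (112 − 98.5405)² / 98.5405 = 1.838.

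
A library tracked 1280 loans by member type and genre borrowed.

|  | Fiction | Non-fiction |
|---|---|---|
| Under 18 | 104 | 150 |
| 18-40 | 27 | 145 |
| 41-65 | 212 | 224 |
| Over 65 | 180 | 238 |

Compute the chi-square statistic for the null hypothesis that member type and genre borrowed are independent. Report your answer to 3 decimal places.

Row totals: 254, 172, 436, 418. Column totals: 523, 757. Grand total N = 1280.
Expected counts (row total × column total / N):
  Under 18, Fiction: 254×523/1280 = 103.7828
  Under 18, Non-fiction: 254×757/1280 = 150.2172
  18-40, Fiction: 172×523/1280 = 70.2781
  18-40, Non-fiction: 172×757/1280 = 101.7219
  41-65, Fiction: 436×523/1280 = 178.1469
  41-65, Non-fiction: 436×757/1280 = 257.8531
  Over 65, Fiction: 418×523/1280 = 170.7922
  Over 65, Non-fiction: 418×757/1280 = 247.2078
Contributions (O − E)²/E:
  (104 − 103.7828)²/103.7828 = 0.0005
  (150 − 150.2172)²/150.2172 = 0.0003
  (27 − 70.2781)²/70.2781 = 26.6512
  (145 − 101.7219)²/101.7219 = 18.4129
  (212 − 178.1469)²/178.1469 = 6.4331
  (224 − 257.8531)²/257.8531 = 4.4445
  (180 − 170.7922)²/170.7922 = 0.4964
  (238 − 247.2078)²/247.2078 = 0.3430
χ² = 0.0005 + 0.0003 + 26.6512 + 18.4129 + 6.4331 + 4.4445 + 0.4964 + 0.3430 = 56.782

56.782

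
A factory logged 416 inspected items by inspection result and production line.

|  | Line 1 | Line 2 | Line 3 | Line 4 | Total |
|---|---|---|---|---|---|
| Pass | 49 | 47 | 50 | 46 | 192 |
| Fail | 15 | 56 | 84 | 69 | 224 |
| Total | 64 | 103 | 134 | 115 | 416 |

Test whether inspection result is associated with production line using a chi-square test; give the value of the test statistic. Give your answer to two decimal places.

29.79

Grand total N = 416.
Expected counts (row total × column total / N):
  Pass, Line 1: 192×64/416 = 29.538
  Pass, Line 2: 192×103/416 = 47.538
  Pass, Line 3: 192×134/416 = 61.846
  Pass, Line 4: 192×115/416 = 53.077
  Fail, Line 1: 224×64/416 = 34.462
  Fail, Line 2: 224×103/416 = 55.462
  Fail, Line 3: 224×134/416 = 72.154
  Fail, Line 4: 224×115/416 = 61.923
Contributions (O − E)²/E:
  (49 − 29.538)²/29.538 = 12.8231
  (47 − 47.538)²/47.538 = 0.0061
  (50 − 61.846)²/61.846 = 2.2690
  (46 − 53.077)²/53.077 = 0.9436
  (15 − 34.462)²/34.462 = 10.9909
  (56 − 55.462)²/55.462 = 0.0052
  (84 − 72.154)²/72.154 = 1.9448
  (69 − 61.923)²/61.923 = 0.8088
χ² = 12.8231 + 0.0061 + 2.2690 + 0.9436 + 10.9909 + 0.0052 + 1.9448 + 0.8088 = 29.79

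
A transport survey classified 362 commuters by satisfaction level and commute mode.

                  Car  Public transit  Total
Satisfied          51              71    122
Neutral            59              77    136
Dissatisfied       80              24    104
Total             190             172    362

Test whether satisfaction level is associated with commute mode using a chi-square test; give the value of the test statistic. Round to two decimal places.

35.01

Grand total N = 362.
Expected counts (row total × column total / N):
  Satisfied, Car: 122×190/362 = 64.033
  Satisfied, Public transit: 122×172/362 = 57.967
  Neutral, Car: 136×190/362 = 71.381
  Neutral, Public transit: 136×172/362 = 64.619
  Dissatisfied, Car: 104×190/362 = 54.586
  Dissatisfied, Public transit: 104×172/362 = 49.414
Contributions (O − E)²/E:
  (51 − 64.033)²/64.033 = 2.6527
  (71 − 57.967)²/57.967 = 2.9303
  (59 − 71.381)²/71.381 = 2.1475
  (77 − 64.619)²/64.619 = 2.3722
  (80 − 54.586)²/54.586 = 11.8322
  (24 − 49.414)²/49.414 = 13.0706
χ² = 2.6527 + 2.9303 + 2.1475 + 2.3722 + 11.8322 + 13.0706 = 35.01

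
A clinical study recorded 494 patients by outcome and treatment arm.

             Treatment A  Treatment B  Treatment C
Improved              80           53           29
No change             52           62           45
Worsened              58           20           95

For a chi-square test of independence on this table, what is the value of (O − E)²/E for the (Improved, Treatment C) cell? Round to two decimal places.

12.60

Row total (Improved) = 162; column total (Treatment C) = 169; N = 494.
Expected count E = 162 × 169 / 494 = 55.421.
Contribution = (O − E)²/E = (29 − 55.421)² / 55.421 = 12.60.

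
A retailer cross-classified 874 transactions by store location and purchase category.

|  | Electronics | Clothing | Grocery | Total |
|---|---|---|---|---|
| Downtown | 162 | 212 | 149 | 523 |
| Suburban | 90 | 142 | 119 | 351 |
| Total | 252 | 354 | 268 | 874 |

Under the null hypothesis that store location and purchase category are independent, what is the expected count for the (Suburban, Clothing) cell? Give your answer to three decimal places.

142.167

Row total (Suburban) = 351; column total (Clothing) = 354; grand total N = 874.
Expected count = (row total × column total) / N = 351 × 354 / 874 = 142.167.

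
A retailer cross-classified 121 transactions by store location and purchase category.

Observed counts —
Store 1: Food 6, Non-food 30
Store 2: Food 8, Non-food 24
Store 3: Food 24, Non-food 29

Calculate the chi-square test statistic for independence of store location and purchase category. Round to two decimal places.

Row totals: 36, 32, 53. Column totals: 38, 83. Grand total N = 121.
Expected counts (row total × column total / N):
  Store 1, Food: 36×38/121 = 11.306
  Store 1, Non-food: 36×83/121 = 24.694
  Store 2, Food: 32×38/121 = 10.050
  Store 2, Non-food: 32×83/121 = 21.950
  Store 3, Food: 53×38/121 = 16.645
  Store 3, Non-food: 53×83/121 = 36.355
Contributions (O − E)²/E:
  (6 − 11.306)²/11.306 = 2.4902
  (30 − 24.694)²/24.694 = 1.1401
  (8 − 10.050)²/10.050 = 0.4182
  (24 − 21.950)²/21.950 = 0.1915
  (24 − 16.645)²/16.645 = 3.2500
  (29 − 36.355)²/36.355 = 1.4880
χ² = 2.4902 + 1.1401 + 0.4182 + 0.1915 + 3.2500 + 1.4880 = 8.98

8.98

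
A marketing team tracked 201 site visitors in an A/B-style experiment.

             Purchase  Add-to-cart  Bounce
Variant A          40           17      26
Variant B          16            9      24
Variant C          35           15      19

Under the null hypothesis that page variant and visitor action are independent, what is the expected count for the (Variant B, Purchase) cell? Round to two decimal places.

Row total (Variant B) = 49; column total (Purchase) = 91; grand total N = 201.
Expected count = (row total × column total) / N = 49 × 91 / 201 = 22.18.

22.18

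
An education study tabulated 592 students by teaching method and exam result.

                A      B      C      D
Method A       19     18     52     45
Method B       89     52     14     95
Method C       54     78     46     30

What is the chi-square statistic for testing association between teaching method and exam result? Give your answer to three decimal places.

112.778

Row totals: 134, 250, 208. Column totals: 162, 148, 112, 170. Grand total N = 592.
Expected counts (row total × column total / N):
  Method A, A: 134×162/592 = 36.66892
  Method A, B: 134×148/592 = 33.50000
  Method A, C: 134×112/592 = 25.35135
  Method A, D: 134×170/592 = 38.47973
  Method B, A: 250×162/592 = 68.41216
  Method B, B: 250×148/592 = 62.50000
  Method B, C: 250×112/592 = 47.29730
  Method B, D: 250×170/592 = 71.79054
  Method C, A: 208×162/592 = 56.91892
  Method C, B: 208×148/592 = 52.00000
  Method C, C: 208×112/592 = 39.35135
  Method C, D: 208×170/592 = 59.72973
Contributions (O − E)²/E:
  (19 − 36.66892)²/36.66892 = 8.5138
  (18 − 33.50000)²/33.50000 = 7.1716
  (52 − 25.35135)²/25.35135 = 28.0123
  (45 − 38.47973)²/38.47973 = 1.1048
  (89 − 68.41216)²/68.41216 = 6.1957
  (52 − 62.50000)²/62.50000 = 1.7640
  (14 − 47.29730)²/47.29730 = 23.4413
  (95 − 71.79054)²/71.79054 = 7.5035
  (54 − 56.91892)²/56.91892 = 0.1497
  (78 − 52.00000)²/52.00000 = 13.0000
  (46 − 39.35135)²/39.35135 = 1.1233
  (30 − 59.72973)²/59.72973 = 14.7976
χ² = 8.5138 + 7.1716 + 28.0123 + 1.1048 + 6.1957 + 1.7640 + 23.4413 + 7.5035 + 0.1497 + 13.0000 + 1.1233 + 14.7976 = 112.778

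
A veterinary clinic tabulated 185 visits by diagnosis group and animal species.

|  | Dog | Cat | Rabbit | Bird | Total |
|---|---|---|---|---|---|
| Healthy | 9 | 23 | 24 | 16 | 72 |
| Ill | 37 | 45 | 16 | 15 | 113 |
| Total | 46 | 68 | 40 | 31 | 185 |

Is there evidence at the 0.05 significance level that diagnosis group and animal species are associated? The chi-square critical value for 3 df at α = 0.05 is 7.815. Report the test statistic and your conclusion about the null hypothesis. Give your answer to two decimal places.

Grand total N = 185.
Expected counts (row total × column total / N):
  Healthy, Dog: 72×46/185 = 17.903
  Healthy, Cat: 72×68/185 = 26.465
  Healthy, Rabbit: 72×40/185 = 15.568
  Healthy, Bird: 72×31/185 = 12.065
  Ill, Dog: 113×46/185 = 28.097
  Ill, Cat: 113×68/185 = 41.535
  Ill, Rabbit: 113×40/185 = 24.432
  Ill, Bird: 113×31/185 = 18.935
Contributions (O − E)²/E:
  (9 − 17.903)²/17.903 = 4.4274
  (23 − 26.465)²/26.465 = 0.4537
  (24 − 15.568)²/15.568 = 4.5670
  (16 − 12.065)²/12.065 = 1.2834
  (37 − 28.097)²/28.097 = 2.8211
  (45 − 41.535)²/41.535 = 0.2891
  (16 − 24.432)²/24.432 = 2.9101
  (15 − 18.935)²/18.935 = 0.8178
χ² = 4.4274 + 0.4537 + 4.5670 + 1.2834 + 2.8211 + 0.2891 + 2.9101 + 0.8178 = 17.57
df = (2−1)(4−1) = 3. Since 17.57 > 7.815, reject the null hypothesis of independence at α = 0.05.

17.57; reject H₀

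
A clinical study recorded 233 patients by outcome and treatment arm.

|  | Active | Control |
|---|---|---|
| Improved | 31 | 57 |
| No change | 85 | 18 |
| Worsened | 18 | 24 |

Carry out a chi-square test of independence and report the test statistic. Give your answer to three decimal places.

47.946

Row totals: 88, 103, 42. Column totals: 134, 99. Grand total N = 233.
Expected counts (row total × column total / N):
  Improved, Active: 88×134/233 = 50.6094
  Improved, Control: 88×99/233 = 37.3906
  No change, Active: 103×134/233 = 59.2361
  No change, Control: 103×99/233 = 43.7639
  Worsened, Active: 42×134/233 = 24.1545
  Worsened, Control: 42×99/233 = 17.8455
Contributions (O − E)²/E:
  (31 − 50.6094)²/50.6094 = 7.5980
  (57 − 37.3906)²/37.3906 = 10.2841
  (85 − 59.2361)²/59.2361 = 11.2056
  (18 − 43.7639)²/43.7639 = 15.1673
  (18 − 24.1545)²/24.1545 = 1.5681
  (24 − 17.8455)²/17.8455 = 2.1225
χ² = 7.5980 + 10.2841 + 11.2056 + 15.1673 + 1.5681 + 2.1225 = 47.946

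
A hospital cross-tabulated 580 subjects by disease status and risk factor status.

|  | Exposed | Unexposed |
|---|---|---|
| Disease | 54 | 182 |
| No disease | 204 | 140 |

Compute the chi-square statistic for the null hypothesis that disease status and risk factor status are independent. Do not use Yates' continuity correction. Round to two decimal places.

75.18

Row totals: 236, 344. Column totals: 258, 322. Grand total N = 580.
Expected counts (row total × column total / N):
  Disease, Exposed: 236×258/580 = 104.979
  Disease, Unexposed: 236×322/580 = 131.021
  No disease, Exposed: 344×258/580 = 153.021
  No disease, Unexposed: 344×322/580 = 190.979
Contributions (O − E)²/E:
  (54 − 104.979)²/104.979 = 24.7560
  (182 − 131.021)²/131.021 = 19.8354
  (204 − 153.021)²/153.021 = 16.9837
  (140 − 190.979)²/190.979 = 13.6081
χ² = 24.7560 + 19.8354 + 16.9837 + 13.6081 = 75.18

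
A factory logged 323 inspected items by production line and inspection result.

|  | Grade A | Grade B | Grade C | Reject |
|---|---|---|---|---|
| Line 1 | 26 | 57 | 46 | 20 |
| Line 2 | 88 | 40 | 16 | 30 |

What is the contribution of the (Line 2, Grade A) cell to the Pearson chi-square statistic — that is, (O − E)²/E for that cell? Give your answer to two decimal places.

Row total (Line 2) = 174; column total (Grade A) = 114; N = 323.
Expected count E = 174 × 114 / 323 = 61.4118.
Contribution = (O − E)²/E = (88 − 61.4118)² / 61.4118 = 11.51.

11.51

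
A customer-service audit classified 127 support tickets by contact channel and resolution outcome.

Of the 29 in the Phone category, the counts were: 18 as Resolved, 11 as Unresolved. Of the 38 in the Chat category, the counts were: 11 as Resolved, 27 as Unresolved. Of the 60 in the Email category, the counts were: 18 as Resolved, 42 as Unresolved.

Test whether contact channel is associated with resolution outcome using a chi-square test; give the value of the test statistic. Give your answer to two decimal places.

10.14

Row totals: 29, 38, 60. Column totals: 47, 80. Grand total N = 127.
Expected counts (row total × column total / N):
  Phone, Resolved: 29×47/127 = 10.732
  Phone, Unresolved: 29×80/127 = 18.268
  Chat, Resolved: 38×47/127 = 14.063
  Chat, Unresolved: 38×80/127 = 23.937
  Email, Resolved: 60×47/127 = 22.205
  Email, Unresolved: 60×80/127 = 37.795
Contributions (O − E)²/E:
  (18 − 10.732)²/10.732 = 4.9221
  (11 − 18.268)²/18.268 = 2.8916
  (11 − 14.063)²/14.063 = 0.6671
  (27 − 23.937)²/23.937 = 0.3919
  (18 − 22.205)²/22.205 = 0.7963
  (42 − 37.795)²/37.795 = 0.4678
χ² = 4.9221 + 2.8916 + 0.6671 + 0.3919 + 0.7963 + 0.4678 = 10.14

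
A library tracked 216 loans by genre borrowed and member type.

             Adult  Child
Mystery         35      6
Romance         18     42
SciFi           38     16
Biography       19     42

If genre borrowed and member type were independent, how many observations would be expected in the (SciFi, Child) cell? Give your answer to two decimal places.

Row total (SciFi) = 54; column total (Child) = 106; grand total N = 216.
Expected count = (row total × column total) / N = 54 × 106 / 216 = 26.50.

26.50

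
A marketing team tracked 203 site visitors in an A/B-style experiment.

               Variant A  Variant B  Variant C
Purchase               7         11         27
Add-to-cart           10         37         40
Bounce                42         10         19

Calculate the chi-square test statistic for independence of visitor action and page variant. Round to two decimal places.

Row totals: 45, 87, 71. Column totals: 59, 58, 86. Grand total N = 203.
Expected counts (row total × column total / N):
  Purchase, Variant A: 45×59/203 = 13.0788
  Purchase, Variant B: 45×58/203 = 12.8571
  Purchase, Variant C: 45×86/203 = 19.0640
  Add-to-cart, Variant A: 87×59/203 = 25.2857
  Add-to-cart, Variant B: 87×58/203 = 24.8571
  Add-to-cart, Variant C: 87×86/203 = 36.8571
  Bounce, Variant A: 71×59/203 = 20.6355
  Bounce, Variant B: 71×58/203 = 20.2857
  Bounce, Variant C: 71×86/203 = 30.0788
Contributions (O − E)²/E:
  (7 − 13.0788)²/13.0788 = 2.8253
  (11 − 12.8571)²/12.8571 = 0.2682
  (27 − 19.0640)²/19.0640 = 3.3036
  (10 − 25.2857)²/25.2857 = 9.2405
  (37 − 24.8571)²/24.8571 = 5.9319
  (40 − 36.8571)²/36.8571 = 0.2680
  (42 − 20.6355)²/20.6355 = 22.1193
  (10 − 20.2857)²/20.2857 = 5.2153
  (19 − 30.0788)²/30.0788 = 4.0806
χ² = 2.8253 + 0.2682 + 3.3036 + 9.2405 + 5.9319 + 0.2680 + 22.1193 + 5.2153 + 4.0806 = 53.25

53.25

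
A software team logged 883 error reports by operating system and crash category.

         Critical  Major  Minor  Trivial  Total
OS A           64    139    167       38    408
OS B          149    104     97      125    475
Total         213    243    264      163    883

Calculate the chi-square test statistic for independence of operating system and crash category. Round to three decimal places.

99.446

Grand total N = 883.
Expected counts (row total × column total / N):
  OS A, Critical: 408×213/883 = 98.4190
  OS A, Major: 408×243/883 = 112.2809
  OS A, Minor: 408×264/883 = 121.9841
  OS A, Trivial: 408×163/883 = 75.3160
  OS B, Critical: 475×213/883 = 114.5810
  OS B, Major: 475×243/883 = 130.7191
  OS B, Minor: 475×264/883 = 142.0159
  OS B, Trivial: 475×163/883 = 87.6840
Contributions (O − E)²/E:
  (64 − 98.4190)²/98.4190 = 12.0370
  (139 − 112.2809)²/112.2809 = 6.3583
  (167 − 121.9841)²/121.9841 = 16.6123
  (38 − 75.3160)²/75.3160 = 18.4886
  (149 − 114.5810)²/114.5810 = 10.3391
  (104 − 130.7191)²/130.7191 = 5.4614
  (97 − 142.0159)²/142.0159 = 14.2690
  (125 − 87.6840)²/87.6840 = 15.8807
χ² = 12.0370 + 6.3583 + 16.6123 + 18.4886 + 10.3391 + 5.4614 + 14.2690 + 15.8807 = 99.446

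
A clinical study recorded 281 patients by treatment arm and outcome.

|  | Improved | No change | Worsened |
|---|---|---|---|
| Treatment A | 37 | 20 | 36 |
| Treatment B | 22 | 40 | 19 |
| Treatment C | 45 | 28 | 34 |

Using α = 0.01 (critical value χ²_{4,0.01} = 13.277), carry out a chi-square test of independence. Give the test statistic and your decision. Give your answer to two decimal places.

18.44; reject H₀

Row totals: 93, 81, 107. Column totals: 104, 88, 89. Grand total N = 281.
Expected counts (row total × column total / N):
  Treatment A, Improved: 93×104/281 = 34.420
  Treatment A, No change: 93×88/281 = 29.125
  Treatment A, Worsened: 93×89/281 = 29.456
  Treatment B, Improved: 81×104/281 = 29.979
  Treatment B, No change: 81×88/281 = 25.367
  Treatment B, Worsened: 81×89/281 = 25.655
  Treatment C, Improved: 107×104/281 = 39.601
  Treatment C, No change: 107×88/281 = 33.509
  Treatment C, Worsened: 107×89/281 = 33.890
Contributions (O − E)²/E:
  (37 − 34.420)²/34.420 = 0.1934
  (20 − 29.125)²/29.125 = 2.8589
  (36 − 29.456)²/29.456 = 1.4538
  (22 − 29.979)²/29.979 = 2.1236
  (40 − 25.367)²/25.367 = 8.4411
  (19 − 25.655)²/25.655 = 1.7263
  (45 − 39.601)²/39.601 = 0.7361
  (28 − 33.509)²/33.509 = 0.9057
  (34 − 33.890)²/33.890 = 0.0004
χ² = 0.1934 + 2.8589 + 1.4538 + 2.1236 + 8.4411 + 1.7263 + 0.7361 + 0.9057 + 0.0004 = 18.44
df = (3−1)(3−1) = 4. Since 18.44 > 13.277, reject the null hypothesis of independence at α = 0.01.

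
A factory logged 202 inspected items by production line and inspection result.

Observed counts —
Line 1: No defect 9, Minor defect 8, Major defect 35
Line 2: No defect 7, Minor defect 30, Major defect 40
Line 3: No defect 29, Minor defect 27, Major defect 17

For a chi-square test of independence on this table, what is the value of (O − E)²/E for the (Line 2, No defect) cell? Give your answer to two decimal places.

6.01

Row total (Line 2) = 77; column total (No defect) = 45; N = 202.
Expected count E = 77 × 45 / 202 = 17.153.
Contribution = (O − E)²/E = (7 − 17.153)² / 17.153 = 6.01.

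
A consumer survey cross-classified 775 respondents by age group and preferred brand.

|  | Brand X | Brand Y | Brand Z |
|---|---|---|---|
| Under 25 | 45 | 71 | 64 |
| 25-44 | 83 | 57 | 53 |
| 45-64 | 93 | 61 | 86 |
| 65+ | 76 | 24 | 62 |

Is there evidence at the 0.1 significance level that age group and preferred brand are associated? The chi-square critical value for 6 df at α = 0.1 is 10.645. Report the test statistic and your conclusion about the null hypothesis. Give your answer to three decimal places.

Row totals: 180, 193, 240, 162. Column totals: 297, 213, 265. Grand total N = 775.
Expected counts (row total × column total / N):
  Under 25, Brand X: 180×297/775 = 68.9806
  Under 25, Brand Y: 180×213/775 = 49.4710
  Under 25, Brand Z: 180×265/775 = 61.5484
  25-44, Brand X: 193×297/775 = 73.9626
  25-44, Brand Y: 193×213/775 = 53.0439
  25-44, Brand Z: 193×265/775 = 65.9935
  45-64, Brand X: 240×297/775 = 91.9742
  45-64, Brand Y: 240×213/775 = 65.9613
  45-64, Brand Z: 240×265/775 = 82.0645
  65+, Brand X: 162×297/775 = 62.0826
  65+, Brand Y: 162×213/775 = 44.5239
  65+, Brand Z: 162×265/775 = 55.3935
Contributions (O − E)²/E:
  (45 − 68.9806)²/68.9806 = 8.3367
  (71 − 49.4710)²/49.4710 = 9.3691
  (64 − 61.5484)²/61.5484 = 0.0977
  (83 − 73.9626)²/73.9626 = 1.1043
  (57 − 53.0439)²/53.0439 = 0.2951
  (53 − 65.9935)²/65.9935 = 2.5583
  (93 − 91.9742)²/91.9742 = 0.0114
  (61 − 65.9613)²/65.9613 = 0.3732
  (86 − 82.0645)²/82.0645 = 0.1887
  (76 − 62.0826)²/62.0826 = 3.1199
  (24 − 44.5239)²/44.5239 = 9.4608
  (62 − 55.3935)²/55.3935 = 0.7879
χ² = 8.3367 + 9.3691 + 0.0977 + 1.1043 + 0.2951 + 2.5583 + 0.0114 + 0.3732 + 0.1887 + 3.1199 + 9.4608 + 0.7879 = 35.703
df = (4−1)(3−1) = 6. Since 35.703 > 10.645, reject the null hypothesis of independence at α = 0.1.

35.703; reject H₀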